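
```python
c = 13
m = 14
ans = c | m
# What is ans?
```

Trace (tracking ans):
c = 13  # -> c = 13
m = 14  # -> m = 14
ans = c | m  # -> ans = 15

Answer: 15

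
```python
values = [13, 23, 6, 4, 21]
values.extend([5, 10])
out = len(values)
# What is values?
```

Answer: [13, 23, 6, 4, 21, 5, 10]

Derivation:
Trace (tracking values):
values = [13, 23, 6, 4, 21]  # -> values = [13, 23, 6, 4, 21]
values.extend([5, 10])  # -> values = [13, 23, 6, 4, 21, 5, 10]
out = len(values)  # -> out = 7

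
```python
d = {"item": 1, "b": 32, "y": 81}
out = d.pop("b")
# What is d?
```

Trace (tracking d):
d = {'item': 1, 'b': 32, 'y': 81}  # -> d = {'item': 1, 'b': 32, 'y': 81}
out = d.pop('b')  # -> out = 32

Answer: {'item': 1, 'y': 81}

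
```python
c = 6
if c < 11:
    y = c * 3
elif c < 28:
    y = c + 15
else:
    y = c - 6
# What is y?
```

Answer: 18

Derivation:
Trace (tracking y):
c = 6  # -> c = 6
if c < 11:  # condition is True
    y = c * 3  # -> y = 18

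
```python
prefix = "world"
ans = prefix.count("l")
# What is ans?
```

Answer: 1

Derivation:
Trace (tracking ans):
prefix = 'world'  # -> prefix = 'world'
ans = prefix.count('l')  # -> ans = 1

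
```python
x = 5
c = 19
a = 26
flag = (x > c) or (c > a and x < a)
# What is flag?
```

Trace (tracking flag):
x = 5  # -> x = 5
c = 19  # -> c = 19
a = 26  # -> a = 26
flag = x > c or (c > a and x < a)  # -> flag = False

Answer: False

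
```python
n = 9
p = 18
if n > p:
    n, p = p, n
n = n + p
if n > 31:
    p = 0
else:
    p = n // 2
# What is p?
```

Answer: 13

Derivation:
Trace (tracking p):
n = 9  # -> n = 9
p = 18  # -> p = 18
if n > p:  # condition is False
n = n + p  # -> n = 27
if n > 31:  # condition is False
else:
    p = n // 2  # -> p = 13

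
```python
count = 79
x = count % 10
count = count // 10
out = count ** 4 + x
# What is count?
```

Trace (tracking count):
count = 79  # -> count = 79
x = count % 10  # -> x = 9
count = count // 10  # -> count = 7
out = count ** 4 + x  # -> out = 2410

Answer: 7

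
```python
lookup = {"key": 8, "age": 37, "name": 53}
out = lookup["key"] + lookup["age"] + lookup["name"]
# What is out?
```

Answer: 98

Derivation:
Trace (tracking out):
lookup = {'key': 8, 'age': 37, 'name': 53}  # -> lookup = {'key': 8, 'age': 37, 'name': 53}
out = lookup['key'] + lookup['age'] + lookup['name']  # -> out = 98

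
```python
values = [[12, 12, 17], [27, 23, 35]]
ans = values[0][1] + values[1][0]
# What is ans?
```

Trace (tracking ans):
values = [[12, 12, 17], [27, 23, 35]]  # -> values = [[12, 12, 17], [27, 23, 35]]
ans = values[0][1] + values[1][0]  # -> ans = 39

Answer: 39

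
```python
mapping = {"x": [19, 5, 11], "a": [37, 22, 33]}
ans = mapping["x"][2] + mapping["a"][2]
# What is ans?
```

Trace (tracking ans):
mapping = {'x': [19, 5, 11], 'a': [37, 22, 33]}  # -> mapping = {'x': [19, 5, 11], 'a': [37, 22, 33]}
ans = mapping['x'][2] + mapping['a'][2]  # -> ans = 44

Answer: 44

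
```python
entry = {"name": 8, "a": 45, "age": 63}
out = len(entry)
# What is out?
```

Trace (tracking out):
entry = {'name': 8, 'a': 45, 'age': 63}  # -> entry = {'name': 8, 'a': 45, 'age': 63}
out = len(entry)  # -> out = 3

Answer: 3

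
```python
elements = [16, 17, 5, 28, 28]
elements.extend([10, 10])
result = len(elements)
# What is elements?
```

Trace (tracking elements):
elements = [16, 17, 5, 28, 28]  # -> elements = [16, 17, 5, 28, 28]
elements.extend([10, 10])  # -> elements = [16, 17, 5, 28, 28, 10, 10]
result = len(elements)  # -> result = 7

Answer: [16, 17, 5, 28, 28, 10, 10]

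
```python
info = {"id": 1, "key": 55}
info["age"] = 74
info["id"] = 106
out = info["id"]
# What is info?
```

Answer: {'id': 106, 'key': 55, 'age': 74}

Derivation:
Trace (tracking info):
info = {'id': 1, 'key': 55}  # -> info = {'id': 1, 'key': 55}
info['age'] = 74  # -> info = {'id': 1, 'key': 55, 'age': 74}
info['id'] = 106  # -> info = {'id': 106, 'key': 55, 'age': 74}
out = info['id']  # -> out = 106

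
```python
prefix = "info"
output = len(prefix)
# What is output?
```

Answer: 4

Derivation:
Trace (tracking output):
prefix = 'info'  # -> prefix = 'info'
output = len(prefix)  # -> output = 4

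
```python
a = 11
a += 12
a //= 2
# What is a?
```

Answer: 11

Derivation:
Trace (tracking a):
a = 11  # -> a = 11
a += 12  # -> a = 23
a //= 2  # -> a = 11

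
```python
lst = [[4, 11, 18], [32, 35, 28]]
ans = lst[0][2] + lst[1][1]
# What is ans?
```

Answer: 53

Derivation:
Trace (tracking ans):
lst = [[4, 11, 18], [32, 35, 28]]  # -> lst = [[4, 11, 18], [32, 35, 28]]
ans = lst[0][2] + lst[1][1]  # -> ans = 53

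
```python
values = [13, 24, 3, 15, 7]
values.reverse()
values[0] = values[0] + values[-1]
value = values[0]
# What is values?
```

Answer: [20, 15, 3, 24, 13]

Derivation:
Trace (tracking values):
values = [13, 24, 3, 15, 7]  # -> values = [13, 24, 3, 15, 7]
values.reverse()  # -> values = [7, 15, 3, 24, 13]
values[0] = values[0] + values[-1]  # -> values = [20, 15, 3, 24, 13]
value = values[0]  # -> value = 20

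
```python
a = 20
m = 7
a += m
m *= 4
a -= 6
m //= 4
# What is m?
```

Answer: 7

Derivation:
Trace (tracking m):
a = 20  # -> a = 20
m = 7  # -> m = 7
a += m  # -> a = 27
m *= 4  # -> m = 28
a -= 6  # -> a = 21
m //= 4  # -> m = 7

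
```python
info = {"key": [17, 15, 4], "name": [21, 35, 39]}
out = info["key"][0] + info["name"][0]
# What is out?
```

Answer: 38

Derivation:
Trace (tracking out):
info = {'key': [17, 15, 4], 'name': [21, 35, 39]}  # -> info = {'key': [17, 15, 4], 'name': [21, 35, 39]}
out = info['key'][0] + info['name'][0]  # -> out = 38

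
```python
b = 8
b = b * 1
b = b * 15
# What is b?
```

Trace (tracking b):
b = 8  # -> b = 8
b = b * 1  # -> b = 8
b = b * 15  # -> b = 120

Answer: 120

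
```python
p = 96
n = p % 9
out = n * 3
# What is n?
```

Trace (tracking n):
p = 96  # -> p = 96
n = p % 9  # -> n = 6
out = n * 3  # -> out = 18

Answer: 6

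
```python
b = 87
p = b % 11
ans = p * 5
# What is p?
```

Answer: 10

Derivation:
Trace (tracking p):
b = 87  # -> b = 87
p = b % 11  # -> p = 10
ans = p * 5  # -> ans = 50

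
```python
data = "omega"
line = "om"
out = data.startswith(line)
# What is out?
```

Trace (tracking out):
data = 'omega'  # -> data = 'omega'
line = 'om'  # -> line = 'om'
out = data.startswith(line)  # -> out = True

Answer: True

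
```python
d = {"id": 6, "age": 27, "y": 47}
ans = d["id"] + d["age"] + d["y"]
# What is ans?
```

Trace (tracking ans):
d = {'id': 6, 'age': 27, 'y': 47}  # -> d = {'id': 6, 'age': 27, 'y': 47}
ans = d['id'] + d['age'] + d['y']  # -> ans = 80

Answer: 80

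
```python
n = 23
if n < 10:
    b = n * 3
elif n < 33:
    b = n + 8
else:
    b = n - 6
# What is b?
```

Trace (tracking b):
n = 23  # -> n = 23
if n < 10:  # condition is False
elif n < 33:  # condition is True
    b = n + 8  # -> b = 31

Answer: 31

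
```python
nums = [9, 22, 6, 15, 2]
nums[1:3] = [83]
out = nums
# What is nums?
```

Trace (tracking nums):
nums = [9, 22, 6, 15, 2]  # -> nums = [9, 22, 6, 15, 2]
nums[1:3] = [83]  # -> nums = [9, 83, 15, 2]
out = nums  # -> out = [9, 83, 15, 2]

Answer: [9, 83, 15, 2]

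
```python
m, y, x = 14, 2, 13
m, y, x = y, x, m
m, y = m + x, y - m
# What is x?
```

Trace (tracking x):
m, y, x = (14, 2, 13)  # -> m = 14, y = 2, x = 13
m, y, x = (y, x, m)  # -> m = 2, y = 13, x = 14
m, y = (m + x, y - m)  # -> m = 16, y = 11

Answer: 14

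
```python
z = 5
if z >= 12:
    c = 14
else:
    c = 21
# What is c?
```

Trace (tracking c):
z = 5  # -> z = 5
if z >= 12:  # condition is False
else:
    c = 21  # -> c = 21

Answer: 21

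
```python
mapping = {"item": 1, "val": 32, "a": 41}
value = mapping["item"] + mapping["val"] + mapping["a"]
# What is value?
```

Trace (tracking value):
mapping = {'item': 1, 'val': 32, 'a': 41}  # -> mapping = {'item': 1, 'val': 32, 'a': 41}
value = mapping['item'] + mapping['val'] + mapping['a']  # -> value = 74

Answer: 74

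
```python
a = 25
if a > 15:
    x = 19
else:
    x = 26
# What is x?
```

Trace (tracking x):
a = 25  # -> a = 25
if a > 15:  # condition is True
    x = 19  # -> x = 19

Answer: 19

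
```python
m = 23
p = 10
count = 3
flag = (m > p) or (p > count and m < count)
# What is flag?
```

Answer: True

Derivation:
Trace (tracking flag):
m = 23  # -> m = 23
p = 10  # -> p = 10
count = 3  # -> count = 3
flag = m > p or (p > count and m < count)  # -> flag = True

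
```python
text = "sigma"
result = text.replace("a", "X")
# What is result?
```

Answer: 'sigmX'

Derivation:
Trace (tracking result):
text = 'sigma'  # -> text = 'sigma'
result = text.replace('a', 'X')  # -> result = 'sigmX'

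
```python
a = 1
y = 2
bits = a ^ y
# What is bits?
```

Answer: 3

Derivation:
Trace (tracking bits):
a = 1  # -> a = 1
y = 2  # -> y = 2
bits = a ^ y  # -> bits = 3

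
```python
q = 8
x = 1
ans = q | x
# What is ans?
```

Trace (tracking ans):
q = 8  # -> q = 8
x = 1  # -> x = 1
ans = q | x  # -> ans = 9

Answer: 9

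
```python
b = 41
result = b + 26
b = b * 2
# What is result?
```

Trace (tracking result):
b = 41  # -> b = 41
result = b + 26  # -> result = 67
b = b * 2  # -> b = 82

Answer: 67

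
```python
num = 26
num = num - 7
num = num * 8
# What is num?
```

Answer: 152

Derivation:
Trace (tracking num):
num = 26  # -> num = 26
num = num - 7  # -> num = 19
num = num * 8  # -> num = 152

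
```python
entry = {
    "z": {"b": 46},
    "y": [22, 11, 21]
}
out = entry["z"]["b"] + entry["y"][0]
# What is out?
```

Trace (tracking out):
entry = {'z': {'b': 46}, 'y': [22, 11, 21]}  # -> entry = {'z': {'b': 46}, 'y': [22, 11, 21]}
out = entry['z']['b'] + entry['y'][0]  # -> out = 68

Answer: 68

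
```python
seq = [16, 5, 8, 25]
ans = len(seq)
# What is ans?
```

Answer: 4

Derivation:
Trace (tracking ans):
seq = [16, 5, 8, 25]  # -> seq = [16, 5, 8, 25]
ans = len(seq)  # -> ans = 4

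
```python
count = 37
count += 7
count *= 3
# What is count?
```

Answer: 132

Derivation:
Trace (tracking count):
count = 37  # -> count = 37
count += 7  # -> count = 44
count *= 3  # -> count = 132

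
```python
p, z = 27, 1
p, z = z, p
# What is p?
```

Answer: 1

Derivation:
Trace (tracking p):
p, z = (27, 1)  # -> p = 27, z = 1
p, z = (z, p)  # -> p = 1, z = 27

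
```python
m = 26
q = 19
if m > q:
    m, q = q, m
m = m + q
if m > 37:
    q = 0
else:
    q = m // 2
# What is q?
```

Trace (tracking q):
m = 26  # -> m = 26
q = 19  # -> q = 19
if m > q:  # condition is True
    m, q = (q, m)  # -> m = 19, q = 26
m = m + q  # -> m = 45
if m > 37:  # condition is True
    q = 0  # -> q = 0

Answer: 0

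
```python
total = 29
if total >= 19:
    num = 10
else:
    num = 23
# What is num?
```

Answer: 10

Derivation:
Trace (tracking num):
total = 29  # -> total = 29
if total >= 19:  # condition is True
    num = 10  # -> num = 10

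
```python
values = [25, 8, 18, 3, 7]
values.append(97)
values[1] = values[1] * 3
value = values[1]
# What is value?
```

Trace (tracking value):
values = [25, 8, 18, 3, 7]  # -> values = [25, 8, 18, 3, 7]
values.append(97)  # -> values = [25, 8, 18, 3, 7, 97]
values[1] = values[1] * 3  # -> values = [25, 24, 18, 3, 7, 97]
value = values[1]  # -> value = 24

Answer: 24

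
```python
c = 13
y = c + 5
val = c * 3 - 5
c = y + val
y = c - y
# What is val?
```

Trace (tracking val):
c = 13  # -> c = 13
y = c + 5  # -> y = 18
val = c * 3 - 5  # -> val = 34
c = y + val  # -> c = 52
y = c - y  # -> y = 34

Answer: 34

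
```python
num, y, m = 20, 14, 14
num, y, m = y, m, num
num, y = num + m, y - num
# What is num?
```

Answer: 34

Derivation:
Trace (tracking num):
num, y, m = (20, 14, 14)  # -> num = 20, y = 14, m = 14
num, y, m = (y, m, num)  # -> num = 14, y = 14, m = 20
num, y = (num + m, y - num)  # -> num = 34, y = 0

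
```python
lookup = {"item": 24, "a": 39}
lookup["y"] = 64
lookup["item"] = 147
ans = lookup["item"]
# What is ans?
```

Answer: 147

Derivation:
Trace (tracking ans):
lookup = {'item': 24, 'a': 39}  # -> lookup = {'item': 24, 'a': 39}
lookup['y'] = 64  # -> lookup = {'item': 24, 'a': 39, 'y': 64}
lookup['item'] = 147  # -> lookup = {'item': 147, 'a': 39, 'y': 64}
ans = lookup['item']  # -> ans = 147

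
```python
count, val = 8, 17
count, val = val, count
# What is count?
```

Trace (tracking count):
count, val = (8, 17)  # -> count = 8, val = 17
count, val = (val, count)  # -> count = 17, val = 8

Answer: 17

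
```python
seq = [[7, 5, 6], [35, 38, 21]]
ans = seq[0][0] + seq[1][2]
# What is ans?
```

Answer: 28

Derivation:
Trace (tracking ans):
seq = [[7, 5, 6], [35, 38, 21]]  # -> seq = [[7, 5, 6], [35, 38, 21]]
ans = seq[0][0] + seq[1][2]  # -> ans = 28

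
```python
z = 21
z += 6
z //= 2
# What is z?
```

Answer: 13

Derivation:
Trace (tracking z):
z = 21  # -> z = 21
z += 6  # -> z = 27
z //= 2  # -> z = 13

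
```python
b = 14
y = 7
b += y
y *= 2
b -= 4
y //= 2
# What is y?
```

Trace (tracking y):
b = 14  # -> b = 14
y = 7  # -> y = 7
b += y  # -> b = 21
y *= 2  # -> y = 14
b -= 4  # -> b = 17
y //= 2  # -> y = 7

Answer: 7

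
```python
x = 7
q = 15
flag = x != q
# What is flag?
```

Answer: True

Derivation:
Trace (tracking flag):
x = 7  # -> x = 7
q = 15  # -> q = 15
flag = x != q  # -> flag = True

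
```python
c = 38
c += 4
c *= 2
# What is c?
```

Answer: 84

Derivation:
Trace (tracking c):
c = 38  # -> c = 38
c += 4  # -> c = 42
c *= 2  # -> c = 84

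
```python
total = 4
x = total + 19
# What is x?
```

Answer: 23

Derivation:
Trace (tracking x):
total = 4  # -> total = 4
x = total + 19  # -> x = 23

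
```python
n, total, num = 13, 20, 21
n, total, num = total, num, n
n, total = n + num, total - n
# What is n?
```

Answer: 33

Derivation:
Trace (tracking n):
n, total, num = (13, 20, 21)  # -> n = 13, total = 20, num = 21
n, total, num = (total, num, n)  # -> n = 20, total = 21, num = 13
n, total = (n + num, total - n)  # -> n = 33, total = 1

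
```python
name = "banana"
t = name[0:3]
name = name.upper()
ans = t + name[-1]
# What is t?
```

Answer: 'ban'

Derivation:
Trace (tracking t):
name = 'banana'  # -> name = 'banana'
t = name[0:3]  # -> t = 'ban'
name = name.upper()  # -> name = 'BANANA'
ans = t + name[-1]  # -> ans = 'banA'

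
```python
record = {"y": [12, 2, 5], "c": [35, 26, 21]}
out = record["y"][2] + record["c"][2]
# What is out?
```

Trace (tracking out):
record = {'y': [12, 2, 5], 'c': [35, 26, 21]}  # -> record = {'y': [12, 2, 5], 'c': [35, 26, 21]}
out = record['y'][2] + record['c'][2]  # -> out = 26

Answer: 26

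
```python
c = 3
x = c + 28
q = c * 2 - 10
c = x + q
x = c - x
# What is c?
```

Answer: 27

Derivation:
Trace (tracking c):
c = 3  # -> c = 3
x = c + 28  # -> x = 31
q = c * 2 - 10  # -> q = -4
c = x + q  # -> c = 27
x = c - x  # -> x = -4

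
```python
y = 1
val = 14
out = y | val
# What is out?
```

Trace (tracking out):
y = 1  # -> y = 1
val = 14  # -> val = 14
out = y | val  # -> out = 15

Answer: 15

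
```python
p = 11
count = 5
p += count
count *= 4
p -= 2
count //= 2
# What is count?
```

Answer: 10

Derivation:
Trace (tracking count):
p = 11  # -> p = 11
count = 5  # -> count = 5
p += count  # -> p = 16
count *= 4  # -> count = 20
p -= 2  # -> p = 14
count //= 2  # -> count = 10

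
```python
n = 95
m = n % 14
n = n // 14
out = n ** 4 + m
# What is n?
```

Answer: 6

Derivation:
Trace (tracking n):
n = 95  # -> n = 95
m = n % 14  # -> m = 11
n = n // 14  # -> n = 6
out = n ** 4 + m  # -> out = 1307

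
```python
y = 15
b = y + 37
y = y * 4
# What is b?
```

Answer: 52

Derivation:
Trace (tracking b):
y = 15  # -> y = 15
b = y + 37  # -> b = 52
y = y * 4  # -> y = 60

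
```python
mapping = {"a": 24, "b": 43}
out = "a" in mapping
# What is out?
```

Answer: True

Derivation:
Trace (tracking out):
mapping = {'a': 24, 'b': 43}  # -> mapping = {'a': 24, 'b': 43}
out = 'a' in mapping  # -> out = True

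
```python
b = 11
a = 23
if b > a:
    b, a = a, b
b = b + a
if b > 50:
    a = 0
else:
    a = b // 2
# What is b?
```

Answer: 34

Derivation:
Trace (tracking b):
b = 11  # -> b = 11
a = 23  # -> a = 23
if b > a:  # condition is False
b = b + a  # -> b = 34
if b > 50:  # condition is False
else:
    a = b // 2  # -> a = 17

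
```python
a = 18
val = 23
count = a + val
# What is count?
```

Answer: 41

Derivation:
Trace (tracking count):
a = 18  # -> a = 18
val = 23  # -> val = 23
count = a + val  # -> count = 41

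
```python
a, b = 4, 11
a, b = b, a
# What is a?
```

Trace (tracking a):
a, b = (4, 11)  # -> a = 4, b = 11
a, b = (b, a)  # -> a = 11, b = 4

Answer: 11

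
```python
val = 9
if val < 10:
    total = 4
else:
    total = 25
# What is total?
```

Trace (tracking total):
val = 9  # -> val = 9
if val < 10:  # condition is True
    total = 4  # -> total = 4

Answer: 4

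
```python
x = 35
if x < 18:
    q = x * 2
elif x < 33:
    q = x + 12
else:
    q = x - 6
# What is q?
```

Trace (tracking q):
x = 35  # -> x = 35
if x < 18:  # condition is False
elif x < 33:  # condition is False
else:
    q = x - 6  # -> q = 29

Answer: 29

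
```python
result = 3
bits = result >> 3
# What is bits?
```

Trace (tracking bits):
result = 3  # -> result = 3
bits = result >> 3  # -> bits = 0

Answer: 0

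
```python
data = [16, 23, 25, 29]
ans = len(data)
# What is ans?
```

Trace (tracking ans):
data = [16, 23, 25, 29]  # -> data = [16, 23, 25, 29]
ans = len(data)  # -> ans = 4

Answer: 4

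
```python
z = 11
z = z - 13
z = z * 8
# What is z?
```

Trace (tracking z):
z = 11  # -> z = 11
z = z - 13  # -> z = -2
z = z * 8  # -> z = -16

Answer: -16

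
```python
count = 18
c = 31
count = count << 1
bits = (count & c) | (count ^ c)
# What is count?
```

Answer: 36

Derivation:
Trace (tracking count):
count = 18  # -> count = 18
c = 31  # -> c = 31
count = count << 1  # -> count = 36
bits = count & c | count ^ c  # -> bits = 63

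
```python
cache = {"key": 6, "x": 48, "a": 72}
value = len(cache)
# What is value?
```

Answer: 3

Derivation:
Trace (tracking value):
cache = {'key': 6, 'x': 48, 'a': 72}  # -> cache = {'key': 6, 'x': 48, 'a': 72}
value = len(cache)  # -> value = 3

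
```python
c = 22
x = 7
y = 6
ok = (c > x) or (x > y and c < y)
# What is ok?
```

Answer: True

Derivation:
Trace (tracking ok):
c = 22  # -> c = 22
x = 7  # -> x = 7
y = 6  # -> y = 6
ok = c > x or (x > y and c < y)  # -> ok = True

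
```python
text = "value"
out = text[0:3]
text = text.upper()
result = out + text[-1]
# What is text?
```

Answer: 'VALUE'

Derivation:
Trace (tracking text):
text = 'value'  # -> text = 'value'
out = text[0:3]  # -> out = 'val'
text = text.upper()  # -> text = 'VALUE'
result = out + text[-1]  # -> result = 'valE'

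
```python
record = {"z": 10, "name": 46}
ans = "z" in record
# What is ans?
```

Answer: True

Derivation:
Trace (tracking ans):
record = {'z': 10, 'name': 46}  # -> record = {'z': 10, 'name': 46}
ans = 'z' in record  # -> ans = True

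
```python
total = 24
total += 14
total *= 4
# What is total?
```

Trace (tracking total):
total = 24  # -> total = 24
total += 14  # -> total = 38
total *= 4  # -> total = 152

Answer: 152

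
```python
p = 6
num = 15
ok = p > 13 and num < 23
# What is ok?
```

Trace (tracking ok):
p = 6  # -> p = 6
num = 15  # -> num = 15
ok = p > 13 and num < 23  # -> ok = False

Answer: False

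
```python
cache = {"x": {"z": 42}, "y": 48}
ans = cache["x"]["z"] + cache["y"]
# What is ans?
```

Trace (tracking ans):
cache = {'x': {'z': 42}, 'y': 48}  # -> cache = {'x': {'z': 42}, 'y': 48}
ans = cache['x']['z'] + cache['y']  # -> ans = 90

Answer: 90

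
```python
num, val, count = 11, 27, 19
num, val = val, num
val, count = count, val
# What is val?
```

Trace (tracking val):
num, val, count = (11, 27, 19)  # -> num = 11, val = 27, count = 19
num, val = (val, num)  # -> num = 27, val = 11
val, count = (count, val)  # -> val = 19, count = 11

Answer: 19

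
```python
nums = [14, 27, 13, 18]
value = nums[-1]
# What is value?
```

Answer: 18

Derivation:
Trace (tracking value):
nums = [14, 27, 13, 18]  # -> nums = [14, 27, 13, 18]
value = nums[-1]  # -> value = 18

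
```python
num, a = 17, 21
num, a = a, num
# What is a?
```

Answer: 17

Derivation:
Trace (tracking a):
num, a = (17, 21)  # -> num = 17, a = 21
num, a = (a, num)  # -> num = 21, a = 17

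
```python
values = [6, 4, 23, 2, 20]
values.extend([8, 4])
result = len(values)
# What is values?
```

Trace (tracking values):
values = [6, 4, 23, 2, 20]  # -> values = [6, 4, 23, 2, 20]
values.extend([8, 4])  # -> values = [6, 4, 23, 2, 20, 8, 4]
result = len(values)  # -> result = 7

Answer: [6, 4, 23, 2, 20, 8, 4]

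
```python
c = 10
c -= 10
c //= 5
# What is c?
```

Trace (tracking c):
c = 10  # -> c = 10
c -= 10  # -> c = 0
c //= 5  # -> c = 0

Answer: 0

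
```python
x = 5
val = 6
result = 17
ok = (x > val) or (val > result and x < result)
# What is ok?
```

Answer: False

Derivation:
Trace (tracking ok):
x = 5  # -> x = 5
val = 6  # -> val = 6
result = 17  # -> result = 17
ok = x > val or (val > result and x < result)  # -> ok = False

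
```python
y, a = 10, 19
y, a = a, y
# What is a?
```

Trace (tracking a):
y, a = (10, 19)  # -> y = 10, a = 19
y, a = (a, y)  # -> y = 19, a = 10

Answer: 10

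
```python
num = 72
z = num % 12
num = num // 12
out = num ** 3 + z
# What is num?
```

Trace (tracking num):
num = 72  # -> num = 72
z = num % 12  # -> z = 0
num = num // 12  # -> num = 6
out = num ** 3 + z  # -> out = 216

Answer: 6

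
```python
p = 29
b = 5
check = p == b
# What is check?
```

Answer: False

Derivation:
Trace (tracking check):
p = 29  # -> p = 29
b = 5  # -> b = 5
check = p == b  # -> check = False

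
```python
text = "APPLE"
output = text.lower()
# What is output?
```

Trace (tracking output):
text = 'APPLE'  # -> text = 'APPLE'
output = text.lower()  # -> output = 'apple'

Answer: 'apple'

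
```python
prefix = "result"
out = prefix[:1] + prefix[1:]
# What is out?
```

Trace (tracking out):
prefix = 'result'  # -> prefix = 'result'
out = prefix[:1] + prefix[1:]  # -> out = 'result'

Answer: 'result'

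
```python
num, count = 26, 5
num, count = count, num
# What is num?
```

Answer: 5

Derivation:
Trace (tracking num):
num, count = (26, 5)  # -> num = 26, count = 5
num, count = (count, num)  # -> num = 5, count = 26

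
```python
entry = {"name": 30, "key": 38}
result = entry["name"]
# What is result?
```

Answer: 30

Derivation:
Trace (tracking result):
entry = {'name': 30, 'key': 38}  # -> entry = {'name': 30, 'key': 38}
result = entry['name']  # -> result = 30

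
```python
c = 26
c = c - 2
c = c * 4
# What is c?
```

Trace (tracking c):
c = 26  # -> c = 26
c = c - 2  # -> c = 24
c = c * 4  # -> c = 96

Answer: 96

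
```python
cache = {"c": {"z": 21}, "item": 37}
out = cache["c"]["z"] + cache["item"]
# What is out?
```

Answer: 58

Derivation:
Trace (tracking out):
cache = {'c': {'z': 21}, 'item': 37}  # -> cache = {'c': {'z': 21}, 'item': 37}
out = cache['c']['z'] + cache['item']  # -> out = 58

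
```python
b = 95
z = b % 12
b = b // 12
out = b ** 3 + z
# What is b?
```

Trace (tracking b):
b = 95  # -> b = 95
z = b % 12  # -> z = 11
b = b // 12  # -> b = 7
out = b ** 3 + z  # -> out = 354

Answer: 7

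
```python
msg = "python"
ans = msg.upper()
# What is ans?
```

Trace (tracking ans):
msg = 'python'  # -> msg = 'python'
ans = msg.upper()  # -> ans = 'PYTHON'

Answer: 'PYTHON'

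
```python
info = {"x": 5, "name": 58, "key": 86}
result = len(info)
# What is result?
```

Trace (tracking result):
info = {'x': 5, 'name': 58, 'key': 86}  # -> info = {'x': 5, 'name': 58, 'key': 86}
result = len(info)  # -> result = 3

Answer: 3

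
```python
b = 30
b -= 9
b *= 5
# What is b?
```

Answer: 105

Derivation:
Trace (tracking b):
b = 30  # -> b = 30
b -= 9  # -> b = 21
b *= 5  # -> b = 105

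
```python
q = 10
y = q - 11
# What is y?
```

Trace (tracking y):
q = 10  # -> q = 10
y = q - 11  # -> y = -1

Answer: -1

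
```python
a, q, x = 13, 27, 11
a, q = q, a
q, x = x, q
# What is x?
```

Answer: 13

Derivation:
Trace (tracking x):
a, q, x = (13, 27, 11)  # -> a = 13, q = 27, x = 11
a, q = (q, a)  # -> a = 27, q = 13
q, x = (x, q)  # -> q = 11, x = 13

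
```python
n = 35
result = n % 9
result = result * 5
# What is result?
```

Answer: 40

Derivation:
Trace (tracking result):
n = 35  # -> n = 35
result = n % 9  # -> result = 8
result = result * 5  # -> result = 40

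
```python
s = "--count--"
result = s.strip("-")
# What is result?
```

Trace (tracking result):
s = '--count--'  # -> s = '--count--'
result = s.strip('-')  # -> result = 'count'

Answer: 'count'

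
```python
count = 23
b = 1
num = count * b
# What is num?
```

Answer: 23

Derivation:
Trace (tracking num):
count = 23  # -> count = 23
b = 1  # -> b = 1
num = count * b  # -> num = 23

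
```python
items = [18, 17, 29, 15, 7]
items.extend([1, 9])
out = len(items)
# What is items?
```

Trace (tracking items):
items = [18, 17, 29, 15, 7]  # -> items = [18, 17, 29, 15, 7]
items.extend([1, 9])  # -> items = [18, 17, 29, 15, 7, 1, 9]
out = len(items)  # -> out = 7

Answer: [18, 17, 29, 15, 7, 1, 9]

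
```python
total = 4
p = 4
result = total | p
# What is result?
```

Answer: 4

Derivation:
Trace (tracking result):
total = 4  # -> total = 4
p = 4  # -> p = 4
result = total | p  # -> result = 4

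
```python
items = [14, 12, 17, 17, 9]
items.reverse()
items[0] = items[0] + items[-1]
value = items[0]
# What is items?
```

Answer: [23, 17, 17, 12, 14]

Derivation:
Trace (tracking items):
items = [14, 12, 17, 17, 9]  # -> items = [14, 12, 17, 17, 9]
items.reverse()  # -> items = [9, 17, 17, 12, 14]
items[0] = items[0] + items[-1]  # -> items = [23, 17, 17, 12, 14]
value = items[0]  # -> value = 23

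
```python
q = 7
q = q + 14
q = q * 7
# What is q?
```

Trace (tracking q):
q = 7  # -> q = 7
q = q + 14  # -> q = 21
q = q * 7  # -> q = 147

Answer: 147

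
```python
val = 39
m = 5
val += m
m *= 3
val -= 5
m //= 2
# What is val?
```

Answer: 39

Derivation:
Trace (tracking val):
val = 39  # -> val = 39
m = 5  # -> m = 5
val += m  # -> val = 44
m *= 3  # -> m = 15
val -= 5  # -> val = 39
m //= 2  # -> m = 7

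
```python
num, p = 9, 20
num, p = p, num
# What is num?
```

Trace (tracking num):
num, p = (9, 20)  # -> num = 9, p = 20
num, p = (p, num)  # -> num = 20, p = 9

Answer: 20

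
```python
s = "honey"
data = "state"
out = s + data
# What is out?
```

Answer: 'honeystate'

Derivation:
Trace (tracking out):
s = 'honey'  # -> s = 'honey'
data = 'state'  # -> data = 'state'
out = s + data  # -> out = 'honeystate'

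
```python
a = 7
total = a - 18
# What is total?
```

Answer: -11

Derivation:
Trace (tracking total):
a = 7  # -> a = 7
total = a - 18  # -> total = -11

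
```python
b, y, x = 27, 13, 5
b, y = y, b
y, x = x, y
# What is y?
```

Trace (tracking y):
b, y, x = (27, 13, 5)  # -> b = 27, y = 13, x = 5
b, y = (y, b)  # -> b = 13, y = 27
y, x = (x, y)  # -> y = 5, x = 27

Answer: 5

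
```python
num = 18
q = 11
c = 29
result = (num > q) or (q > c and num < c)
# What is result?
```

Trace (tracking result):
num = 18  # -> num = 18
q = 11  # -> q = 11
c = 29  # -> c = 29
result = num > q or (q > c and num < c)  # -> result = True

Answer: True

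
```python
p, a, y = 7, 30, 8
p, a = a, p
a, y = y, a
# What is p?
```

Answer: 30

Derivation:
Trace (tracking p):
p, a, y = (7, 30, 8)  # -> p = 7, a = 30, y = 8
p, a = (a, p)  # -> p = 30, a = 7
a, y = (y, a)  # -> a = 8, y = 7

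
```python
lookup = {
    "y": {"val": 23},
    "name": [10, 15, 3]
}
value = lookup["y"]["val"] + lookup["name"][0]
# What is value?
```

Answer: 33

Derivation:
Trace (tracking value):
lookup = {'y': {'val': 23}, 'name': [10, 15, 3]}  # -> lookup = {'y': {'val': 23}, 'name': [10, 15, 3]}
value = lookup['y']['val'] + lookup['name'][0]  # -> value = 33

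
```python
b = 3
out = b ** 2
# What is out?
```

Trace (tracking out):
b = 3  # -> b = 3
out = b ** 2  # -> out = 9

Answer: 9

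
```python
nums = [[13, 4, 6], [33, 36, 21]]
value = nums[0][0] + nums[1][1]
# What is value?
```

Trace (tracking value):
nums = [[13, 4, 6], [33, 36, 21]]  # -> nums = [[13, 4, 6], [33, 36, 21]]
value = nums[0][0] + nums[1][1]  # -> value = 49

Answer: 49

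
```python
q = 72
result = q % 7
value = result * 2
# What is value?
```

Answer: 4

Derivation:
Trace (tracking value):
q = 72  # -> q = 72
result = q % 7  # -> result = 2
value = result * 2  # -> value = 4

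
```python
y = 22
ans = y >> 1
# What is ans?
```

Answer: 11

Derivation:
Trace (tracking ans):
y = 22  # -> y = 22
ans = y >> 1  # -> ans = 11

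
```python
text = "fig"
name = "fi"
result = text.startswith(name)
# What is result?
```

Trace (tracking result):
text = 'fig'  # -> text = 'fig'
name = 'fi'  # -> name = 'fi'
result = text.startswith(name)  # -> result = True

Answer: True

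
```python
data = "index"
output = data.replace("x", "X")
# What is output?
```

Trace (tracking output):
data = 'index'  # -> data = 'index'
output = data.replace('x', 'X')  # -> output = 'indeX'

Answer: 'indeX'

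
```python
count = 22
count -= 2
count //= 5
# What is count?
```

Answer: 4

Derivation:
Trace (tracking count):
count = 22  # -> count = 22
count -= 2  # -> count = 20
count //= 5  # -> count = 4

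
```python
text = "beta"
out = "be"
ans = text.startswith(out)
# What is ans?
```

Trace (tracking ans):
text = 'beta'  # -> text = 'beta'
out = 'be'  # -> out = 'be'
ans = text.startswith(out)  # -> ans = True

Answer: True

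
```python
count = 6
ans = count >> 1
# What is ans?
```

Answer: 3

Derivation:
Trace (tracking ans):
count = 6  # -> count = 6
ans = count >> 1  # -> ans = 3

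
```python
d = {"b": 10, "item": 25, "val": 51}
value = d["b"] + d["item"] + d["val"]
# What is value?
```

Answer: 86

Derivation:
Trace (tracking value):
d = {'b': 10, 'item': 25, 'val': 51}  # -> d = {'b': 10, 'item': 25, 'val': 51}
value = d['b'] + d['item'] + d['val']  # -> value = 86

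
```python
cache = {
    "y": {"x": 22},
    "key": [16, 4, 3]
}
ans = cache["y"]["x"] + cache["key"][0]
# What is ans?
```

Trace (tracking ans):
cache = {'y': {'x': 22}, 'key': [16, 4, 3]}  # -> cache = {'y': {'x': 22}, 'key': [16, 4, 3]}
ans = cache['y']['x'] + cache['key'][0]  # -> ans = 38

Answer: 38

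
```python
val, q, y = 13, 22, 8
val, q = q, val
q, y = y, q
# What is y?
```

Answer: 13

Derivation:
Trace (tracking y):
val, q, y = (13, 22, 8)  # -> val = 13, q = 22, y = 8
val, q = (q, val)  # -> val = 22, q = 13
q, y = (y, q)  # -> q = 8, y = 13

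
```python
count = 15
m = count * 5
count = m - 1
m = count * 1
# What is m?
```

Answer: 74

Derivation:
Trace (tracking m):
count = 15  # -> count = 15
m = count * 5  # -> m = 75
count = m - 1  # -> count = 74
m = count * 1  # -> m = 74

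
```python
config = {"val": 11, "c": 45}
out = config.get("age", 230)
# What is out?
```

Trace (tracking out):
config = {'val': 11, 'c': 45}  # -> config = {'val': 11, 'c': 45}
out = config.get('age', 230)  # -> out = 230

Answer: 230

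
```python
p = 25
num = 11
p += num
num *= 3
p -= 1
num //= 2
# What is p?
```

Answer: 35

Derivation:
Trace (tracking p):
p = 25  # -> p = 25
num = 11  # -> num = 11
p += num  # -> p = 36
num *= 3  # -> num = 33
p -= 1  # -> p = 35
num //= 2  # -> num = 16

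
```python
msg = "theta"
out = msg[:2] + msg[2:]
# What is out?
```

Trace (tracking out):
msg = 'theta'  # -> msg = 'theta'
out = msg[:2] + msg[2:]  # -> out = 'theta'

Answer: 'theta'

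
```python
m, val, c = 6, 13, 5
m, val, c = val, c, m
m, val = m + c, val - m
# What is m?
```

Trace (tracking m):
m, val, c = (6, 13, 5)  # -> m = 6, val = 13, c = 5
m, val, c = (val, c, m)  # -> m = 13, val = 5, c = 6
m, val = (m + c, val - m)  # -> m = 19, val = -8

Answer: 19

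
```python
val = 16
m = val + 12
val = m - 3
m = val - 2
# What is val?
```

Trace (tracking val):
val = 16  # -> val = 16
m = val + 12  # -> m = 28
val = m - 3  # -> val = 25
m = val - 2  # -> m = 23

Answer: 25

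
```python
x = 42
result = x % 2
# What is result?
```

Trace (tracking result):
x = 42  # -> x = 42
result = x % 2  # -> result = 0

Answer: 0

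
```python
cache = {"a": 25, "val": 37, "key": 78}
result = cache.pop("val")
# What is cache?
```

Answer: {'a': 25, 'key': 78}

Derivation:
Trace (tracking cache):
cache = {'a': 25, 'val': 37, 'key': 78}  # -> cache = {'a': 25, 'val': 37, 'key': 78}
result = cache.pop('val')  # -> result = 37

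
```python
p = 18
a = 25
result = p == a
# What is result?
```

Trace (tracking result):
p = 18  # -> p = 18
a = 25  # -> a = 25
result = p == a  # -> result = False

Answer: False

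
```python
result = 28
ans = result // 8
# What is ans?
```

Answer: 3

Derivation:
Trace (tracking ans):
result = 28  # -> result = 28
ans = result // 8  # -> ans = 3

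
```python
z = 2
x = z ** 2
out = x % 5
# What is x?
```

Answer: 4

Derivation:
Trace (tracking x):
z = 2  # -> z = 2
x = z ** 2  # -> x = 4
out = x % 5  # -> out = 4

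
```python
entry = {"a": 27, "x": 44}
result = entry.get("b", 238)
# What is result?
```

Answer: 238

Derivation:
Trace (tracking result):
entry = {'a': 27, 'x': 44}  # -> entry = {'a': 27, 'x': 44}
result = entry.get('b', 238)  # -> result = 238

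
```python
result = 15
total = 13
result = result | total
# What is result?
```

Answer: 15

Derivation:
Trace (tracking result):
result = 15  # -> result = 15
total = 13  # -> total = 13
result = result | total  # -> result = 15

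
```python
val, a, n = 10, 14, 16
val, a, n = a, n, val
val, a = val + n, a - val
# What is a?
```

Trace (tracking a):
val, a, n = (10, 14, 16)  # -> val = 10, a = 14, n = 16
val, a, n = (a, n, val)  # -> val = 14, a = 16, n = 10
val, a = (val + n, a - val)  # -> val = 24, a = 2

Answer: 2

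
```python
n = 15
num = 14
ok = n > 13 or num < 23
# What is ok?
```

Trace (tracking ok):
n = 15  # -> n = 15
num = 14  # -> num = 14
ok = n > 13 or num < 23  # -> ok = True

Answer: True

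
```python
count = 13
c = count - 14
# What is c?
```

Trace (tracking c):
count = 13  # -> count = 13
c = count - 14  # -> c = -1

Answer: -1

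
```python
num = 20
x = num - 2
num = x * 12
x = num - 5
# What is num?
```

Trace (tracking num):
num = 20  # -> num = 20
x = num - 2  # -> x = 18
num = x * 12  # -> num = 216
x = num - 5  # -> x = 211

Answer: 216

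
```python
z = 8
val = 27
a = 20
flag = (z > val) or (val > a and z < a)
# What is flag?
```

Answer: True

Derivation:
Trace (tracking flag):
z = 8  # -> z = 8
val = 27  # -> val = 27
a = 20  # -> a = 20
flag = z > val or (val > a and z < a)  # -> flag = True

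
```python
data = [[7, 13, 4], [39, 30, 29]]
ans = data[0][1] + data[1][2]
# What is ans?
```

Trace (tracking ans):
data = [[7, 13, 4], [39, 30, 29]]  # -> data = [[7, 13, 4], [39, 30, 29]]
ans = data[0][1] + data[1][2]  # -> ans = 42

Answer: 42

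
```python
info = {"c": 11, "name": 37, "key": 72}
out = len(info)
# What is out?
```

Trace (tracking out):
info = {'c': 11, 'name': 37, 'key': 72}  # -> info = {'c': 11, 'name': 37, 'key': 72}
out = len(info)  # -> out = 3

Answer: 3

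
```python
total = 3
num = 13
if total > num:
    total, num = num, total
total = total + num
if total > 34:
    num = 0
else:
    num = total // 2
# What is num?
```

Answer: 8

Derivation:
Trace (tracking num):
total = 3  # -> total = 3
num = 13  # -> num = 13
if total > num:  # condition is False
total = total + num  # -> total = 16
if total > 34:  # condition is False
else:
    num = total // 2  # -> num = 8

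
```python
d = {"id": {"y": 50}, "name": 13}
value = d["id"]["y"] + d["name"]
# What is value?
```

Answer: 63

Derivation:
Trace (tracking value):
d = {'id': {'y': 50}, 'name': 13}  # -> d = {'id': {'y': 50}, 'name': 13}
value = d['id']['y'] + d['name']  # -> value = 63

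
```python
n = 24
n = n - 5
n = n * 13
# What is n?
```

Answer: 247

Derivation:
Trace (tracking n):
n = 24  # -> n = 24
n = n - 5  # -> n = 19
n = n * 13  # -> n = 247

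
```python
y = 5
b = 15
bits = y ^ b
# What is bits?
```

Trace (tracking bits):
y = 5  # -> y = 5
b = 15  # -> b = 15
bits = y ^ b  # -> bits = 10

Answer: 10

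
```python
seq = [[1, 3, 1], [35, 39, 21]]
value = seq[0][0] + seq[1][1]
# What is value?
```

Answer: 40

Derivation:
Trace (tracking value):
seq = [[1, 3, 1], [35, 39, 21]]  # -> seq = [[1, 3, 1], [35, 39, 21]]
value = seq[0][0] + seq[1][1]  # -> value = 40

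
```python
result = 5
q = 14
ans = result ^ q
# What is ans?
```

Answer: 11

Derivation:
Trace (tracking ans):
result = 5  # -> result = 5
q = 14  # -> q = 14
ans = result ^ q  # -> ans = 11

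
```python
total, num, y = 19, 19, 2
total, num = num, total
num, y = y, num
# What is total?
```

Trace (tracking total):
total, num, y = (19, 19, 2)  # -> total = 19, num = 19, y = 2
total, num = (num, total)  # -> total = 19, num = 19
num, y = (y, num)  # -> num = 2, y = 19

Answer: 19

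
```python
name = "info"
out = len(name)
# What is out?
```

Trace (tracking out):
name = 'info'  # -> name = 'info'
out = len(name)  # -> out = 4

Answer: 4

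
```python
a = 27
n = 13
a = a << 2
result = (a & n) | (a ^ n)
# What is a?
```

Trace (tracking a):
a = 27  # -> a = 27
n = 13  # -> n = 13
a = a << 2  # -> a = 108
result = a & n | a ^ n  # -> result = 109

Answer: 108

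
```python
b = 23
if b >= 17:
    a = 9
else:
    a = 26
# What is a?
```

Answer: 9

Derivation:
Trace (tracking a):
b = 23  # -> b = 23
if b >= 17:  # condition is True
    a = 9  # -> a = 9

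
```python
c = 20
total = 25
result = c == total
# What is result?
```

Answer: False

Derivation:
Trace (tracking result):
c = 20  # -> c = 20
total = 25  # -> total = 25
result = c == total  # -> result = False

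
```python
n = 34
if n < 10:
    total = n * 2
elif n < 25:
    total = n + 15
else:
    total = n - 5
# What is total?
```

Answer: 29

Derivation:
Trace (tracking total):
n = 34  # -> n = 34
if n < 10:  # condition is False
elif n < 25:  # condition is False
else:
    total = n - 5  # -> total = 29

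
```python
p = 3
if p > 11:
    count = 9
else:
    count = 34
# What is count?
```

Answer: 34

Derivation:
Trace (tracking count):
p = 3  # -> p = 3
if p > 11:  # condition is False
else:
    count = 34  # -> count = 34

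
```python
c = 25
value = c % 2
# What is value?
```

Trace (tracking value):
c = 25  # -> c = 25
value = c % 2  # -> value = 1

Answer: 1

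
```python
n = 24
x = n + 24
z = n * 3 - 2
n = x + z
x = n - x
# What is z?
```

Trace (tracking z):
n = 24  # -> n = 24
x = n + 24  # -> x = 48
z = n * 3 - 2  # -> z = 70
n = x + z  # -> n = 118
x = n - x  # -> x = 70

Answer: 70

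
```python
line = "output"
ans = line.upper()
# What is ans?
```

Answer: 'OUTPUT'

Derivation:
Trace (tracking ans):
line = 'output'  # -> line = 'output'
ans = line.upper()  # -> ans = 'OUTPUT'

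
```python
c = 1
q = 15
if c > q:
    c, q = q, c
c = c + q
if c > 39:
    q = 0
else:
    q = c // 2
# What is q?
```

Trace (tracking q):
c = 1  # -> c = 1
q = 15  # -> q = 15
if c > q:  # condition is False
c = c + q  # -> c = 16
if c > 39:  # condition is False
else:
    q = c // 2  # -> q = 8

Answer: 8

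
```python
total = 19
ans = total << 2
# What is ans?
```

Trace (tracking ans):
total = 19  # -> total = 19
ans = total << 2  # -> ans = 76

Answer: 76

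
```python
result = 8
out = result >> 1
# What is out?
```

Trace (tracking out):
result = 8  # -> result = 8
out = result >> 1  # -> out = 4

Answer: 4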